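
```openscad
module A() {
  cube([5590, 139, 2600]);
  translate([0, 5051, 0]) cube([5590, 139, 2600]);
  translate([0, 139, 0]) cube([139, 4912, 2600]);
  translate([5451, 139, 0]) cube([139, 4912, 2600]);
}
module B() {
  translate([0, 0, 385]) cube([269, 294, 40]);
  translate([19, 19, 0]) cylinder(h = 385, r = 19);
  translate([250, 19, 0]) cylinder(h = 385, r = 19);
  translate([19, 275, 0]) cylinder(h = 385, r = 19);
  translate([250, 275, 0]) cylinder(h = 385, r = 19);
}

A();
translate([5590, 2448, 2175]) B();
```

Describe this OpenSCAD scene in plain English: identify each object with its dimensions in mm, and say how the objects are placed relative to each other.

A is a box-shaped house frame (walls only): outside footprint 5590×5190 mm, wall height 2600 mm, wall thickness 139 mm. The two y-facing walls run the full x-width; the two x-facing walls fit between the inner faces of the y-facing walls.

B is a simple wooden stool: a rectangular seat 269 mm (x) by 294 mm (y), 40 mm thick, top face at z = 425 mm, on four round legs, each 38 mm in diameter. The legs rest on z = 0, each leg's axis is inset half a diameter from the nearest pair of seat edges (so the leg's bounding box is flush with the corner).

The stool is beside the house frame with their tops flush at z = 2600.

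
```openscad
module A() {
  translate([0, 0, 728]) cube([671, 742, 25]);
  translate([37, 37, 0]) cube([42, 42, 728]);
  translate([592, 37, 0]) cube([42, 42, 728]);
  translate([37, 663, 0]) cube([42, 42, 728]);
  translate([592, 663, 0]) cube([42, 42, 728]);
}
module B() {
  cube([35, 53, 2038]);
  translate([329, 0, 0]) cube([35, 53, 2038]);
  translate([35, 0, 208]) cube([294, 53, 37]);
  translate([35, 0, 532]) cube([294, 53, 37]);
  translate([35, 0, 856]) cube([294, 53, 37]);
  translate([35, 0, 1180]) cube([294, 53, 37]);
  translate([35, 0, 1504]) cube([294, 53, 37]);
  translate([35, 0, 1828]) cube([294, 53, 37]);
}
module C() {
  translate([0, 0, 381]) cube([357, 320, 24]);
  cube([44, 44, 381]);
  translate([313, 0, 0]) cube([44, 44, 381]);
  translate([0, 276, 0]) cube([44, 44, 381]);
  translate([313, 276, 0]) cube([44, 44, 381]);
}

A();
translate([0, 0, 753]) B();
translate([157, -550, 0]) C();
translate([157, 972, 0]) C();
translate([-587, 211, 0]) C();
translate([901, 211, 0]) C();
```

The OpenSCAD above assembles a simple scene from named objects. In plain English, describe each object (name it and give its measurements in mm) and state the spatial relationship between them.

A is a table: top 671 mm (x) × 742 mm (y), 25 mm thick, upper face at z = 753 mm, on four 42×42 mm square legs, each inset 37 mm from the nearest pair of top edges, running from z = 0 to the bottom of the top.

B is a straight ladder. Two 35×53 mm vertical rails, 2038 mm tall, stand 364 mm apart (outside-to-outside) with their front faces coplanar on the −y side. 6 rungs, each 53 mm deep and 37 mm tall, span between the inner faces of the rails, front faces flush with the rails. The lowest rung's underside is at z = 208 mm and rungs are spaced 324 mm apart (underside to underside).

C is a simple wooden stool: a rectangular seat 357 mm (x) by 320 mm (y), 24 mm thick, top face at z = 405 mm, on four square legs, each 44×44 mm in cross-section. The legs rest on z = 0, each flush with a corner of the seat.

The ladder is on top of the table. Four stools sit around the table at the −y, +y, −x, +x sides.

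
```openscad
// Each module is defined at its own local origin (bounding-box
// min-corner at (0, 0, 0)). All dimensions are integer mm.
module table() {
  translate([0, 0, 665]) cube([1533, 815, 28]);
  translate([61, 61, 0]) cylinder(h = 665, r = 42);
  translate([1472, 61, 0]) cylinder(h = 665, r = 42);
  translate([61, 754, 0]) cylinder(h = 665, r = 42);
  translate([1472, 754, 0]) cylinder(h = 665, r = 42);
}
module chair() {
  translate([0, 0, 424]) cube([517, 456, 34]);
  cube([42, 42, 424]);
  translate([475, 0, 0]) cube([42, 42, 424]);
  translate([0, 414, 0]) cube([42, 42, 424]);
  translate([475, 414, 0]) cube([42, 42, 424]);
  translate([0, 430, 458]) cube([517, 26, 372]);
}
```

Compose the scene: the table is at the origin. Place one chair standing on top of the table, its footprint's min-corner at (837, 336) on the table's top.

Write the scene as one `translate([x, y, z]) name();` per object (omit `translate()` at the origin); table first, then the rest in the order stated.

table();
translate([837, 336, 693]) chair();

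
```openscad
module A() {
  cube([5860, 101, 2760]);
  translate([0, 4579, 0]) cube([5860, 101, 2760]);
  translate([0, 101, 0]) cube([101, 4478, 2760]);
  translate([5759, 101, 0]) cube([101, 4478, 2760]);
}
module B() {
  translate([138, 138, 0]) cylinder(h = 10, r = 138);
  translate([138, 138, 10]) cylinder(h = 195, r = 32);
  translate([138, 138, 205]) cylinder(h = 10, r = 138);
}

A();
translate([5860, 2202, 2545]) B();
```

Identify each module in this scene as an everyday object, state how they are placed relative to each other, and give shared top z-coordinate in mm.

Both tops at z = 2760 mm.

A is a house frame. B is a spool. The spool is beside the house frame with their tops flush at z = 2760. The shared top z-coordinate is 2760 mm.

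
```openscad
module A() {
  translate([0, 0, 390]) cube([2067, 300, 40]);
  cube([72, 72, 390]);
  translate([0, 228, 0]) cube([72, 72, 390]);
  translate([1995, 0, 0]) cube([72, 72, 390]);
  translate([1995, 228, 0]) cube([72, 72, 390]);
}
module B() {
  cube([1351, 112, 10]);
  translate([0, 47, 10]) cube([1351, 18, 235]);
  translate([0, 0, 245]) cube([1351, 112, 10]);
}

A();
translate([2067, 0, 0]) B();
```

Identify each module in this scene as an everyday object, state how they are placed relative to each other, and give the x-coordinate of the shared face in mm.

A is a bench. B is an I-beam. The I-beam is against the bench's +x side, with their −y faces flush. The x-coordinate of the shared face is 2067 mm.

The bench's +x face and the I-beam's −x face are both at x = 2067 mm.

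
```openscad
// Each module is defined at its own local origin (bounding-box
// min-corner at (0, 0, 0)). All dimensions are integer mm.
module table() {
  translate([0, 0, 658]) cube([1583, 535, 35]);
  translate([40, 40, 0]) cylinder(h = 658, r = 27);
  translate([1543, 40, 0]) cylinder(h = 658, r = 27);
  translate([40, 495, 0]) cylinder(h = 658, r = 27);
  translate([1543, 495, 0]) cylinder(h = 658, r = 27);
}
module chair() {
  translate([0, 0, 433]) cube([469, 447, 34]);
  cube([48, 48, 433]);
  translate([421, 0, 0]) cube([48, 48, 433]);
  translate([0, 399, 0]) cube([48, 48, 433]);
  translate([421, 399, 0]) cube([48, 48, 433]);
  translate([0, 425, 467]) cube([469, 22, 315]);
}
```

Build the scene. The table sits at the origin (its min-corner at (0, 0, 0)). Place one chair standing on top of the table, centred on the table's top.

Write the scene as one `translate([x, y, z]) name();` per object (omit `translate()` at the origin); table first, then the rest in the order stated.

table();
translate([557, 44, 693]) chair();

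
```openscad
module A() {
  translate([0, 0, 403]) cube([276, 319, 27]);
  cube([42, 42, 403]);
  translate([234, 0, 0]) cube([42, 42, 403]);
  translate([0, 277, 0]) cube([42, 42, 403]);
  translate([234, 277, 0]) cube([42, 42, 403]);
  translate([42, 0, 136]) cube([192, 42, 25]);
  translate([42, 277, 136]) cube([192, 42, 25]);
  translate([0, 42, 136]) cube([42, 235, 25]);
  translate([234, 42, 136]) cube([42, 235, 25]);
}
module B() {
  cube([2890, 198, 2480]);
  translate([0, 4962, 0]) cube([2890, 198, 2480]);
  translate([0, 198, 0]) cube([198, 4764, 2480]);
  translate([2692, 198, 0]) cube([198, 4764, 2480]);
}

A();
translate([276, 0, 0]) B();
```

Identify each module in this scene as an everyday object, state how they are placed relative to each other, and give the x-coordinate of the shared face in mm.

A is a stool. B is a house frame. The house frame is against the stool's +x side, with their −y faces flush. The x-coordinate of the shared face is 276 mm.

The stool's +x face and the house frame's −x face are both at x = 276 mm.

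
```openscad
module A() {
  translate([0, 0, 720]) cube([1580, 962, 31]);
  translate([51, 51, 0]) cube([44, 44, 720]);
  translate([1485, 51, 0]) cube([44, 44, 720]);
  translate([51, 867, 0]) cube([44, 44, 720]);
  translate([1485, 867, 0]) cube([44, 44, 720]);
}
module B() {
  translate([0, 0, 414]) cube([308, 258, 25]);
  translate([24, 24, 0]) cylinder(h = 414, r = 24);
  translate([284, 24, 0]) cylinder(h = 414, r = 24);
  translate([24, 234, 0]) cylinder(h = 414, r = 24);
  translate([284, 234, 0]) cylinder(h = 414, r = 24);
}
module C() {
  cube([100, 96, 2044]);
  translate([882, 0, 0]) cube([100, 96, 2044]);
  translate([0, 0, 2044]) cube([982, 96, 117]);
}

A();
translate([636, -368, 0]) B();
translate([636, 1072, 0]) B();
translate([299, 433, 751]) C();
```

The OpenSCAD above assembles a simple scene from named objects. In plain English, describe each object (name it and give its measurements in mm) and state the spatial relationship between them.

A is a table with a 1580×962 mm rectangular top, 31 mm thick, top surface at z = 751 mm, supported by four 44×44 mm square legs, each inset 51 mm from the nearest pair of top edges, running from the floor.

B is a four-legged stool. The seat is a 308×258×25 mm slab whose top surface is at z = 439 mm; four round legs, each 48 mm in diameter, run from the floor (z = 0) to the underside of the seat, each leg's axis is inset half a diameter from the nearest pair of seat edges (so the leg's bounding box is flush with the corner).

C is a door frame. The clear opening is 782 mm wide and 2044 mm high. Two 100 mm wide jambs, 96 mm deep, stand either side of the opening from the floor to the top of the opening. A 117 mm thick head sits across the top of both jambs, spanning the full outside width of the frame.

Two stools sit around the table at the −y, +y sides. The door frame is on top of the table, centred.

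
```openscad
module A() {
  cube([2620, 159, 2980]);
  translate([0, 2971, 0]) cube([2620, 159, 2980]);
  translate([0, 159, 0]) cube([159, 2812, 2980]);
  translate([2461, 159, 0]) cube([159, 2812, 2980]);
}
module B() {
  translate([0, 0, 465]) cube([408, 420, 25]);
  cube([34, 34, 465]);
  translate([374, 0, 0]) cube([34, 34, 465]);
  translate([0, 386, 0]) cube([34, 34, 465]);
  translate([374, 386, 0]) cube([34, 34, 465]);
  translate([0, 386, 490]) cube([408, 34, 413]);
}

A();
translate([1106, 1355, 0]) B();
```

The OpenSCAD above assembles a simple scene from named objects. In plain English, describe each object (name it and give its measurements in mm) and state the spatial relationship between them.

A is the wall frame of a small rectangular building: four walls, each 2980 mm tall and 159 mm thick, enclosing a footprint 2620 mm (x) by 3130 mm (y) outside-to-outside, with no floor or roof. The front and back walls (the −y and +y sides) span the full width; the two side walls fit between them.

B is a chair: 408×420 mm seat, 25 mm thick, top at z = 490 mm, on four 34 mm square corner legs flush with the seat edges. A 34 mm thick backrest slab spans the full seat width, extending 413 mm above the seat top, its back face flush with the seat's +y edge.

The chair sits inside the house frame, centred.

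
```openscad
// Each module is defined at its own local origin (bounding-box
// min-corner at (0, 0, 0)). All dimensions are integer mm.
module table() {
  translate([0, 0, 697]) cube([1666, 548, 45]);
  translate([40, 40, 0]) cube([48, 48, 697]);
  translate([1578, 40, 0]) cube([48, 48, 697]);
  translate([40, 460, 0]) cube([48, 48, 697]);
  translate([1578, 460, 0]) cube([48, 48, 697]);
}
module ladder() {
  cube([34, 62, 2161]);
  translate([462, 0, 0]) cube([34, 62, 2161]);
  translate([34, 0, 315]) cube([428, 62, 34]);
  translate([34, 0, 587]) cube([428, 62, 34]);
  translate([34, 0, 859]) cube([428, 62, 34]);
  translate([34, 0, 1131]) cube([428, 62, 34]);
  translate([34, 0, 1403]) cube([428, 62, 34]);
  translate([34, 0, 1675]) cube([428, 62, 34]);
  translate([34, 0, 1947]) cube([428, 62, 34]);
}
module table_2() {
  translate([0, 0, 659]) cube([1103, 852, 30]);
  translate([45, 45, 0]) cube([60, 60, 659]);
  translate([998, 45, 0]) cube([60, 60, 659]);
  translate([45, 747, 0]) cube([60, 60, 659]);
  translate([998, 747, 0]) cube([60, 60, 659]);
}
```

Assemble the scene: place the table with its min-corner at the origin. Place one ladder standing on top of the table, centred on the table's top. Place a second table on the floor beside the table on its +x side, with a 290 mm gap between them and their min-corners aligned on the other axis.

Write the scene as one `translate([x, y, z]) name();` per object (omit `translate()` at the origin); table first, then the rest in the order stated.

table();
translate([585, 243, 742]) ladder();
translate([1956, 0, 0]) table_2();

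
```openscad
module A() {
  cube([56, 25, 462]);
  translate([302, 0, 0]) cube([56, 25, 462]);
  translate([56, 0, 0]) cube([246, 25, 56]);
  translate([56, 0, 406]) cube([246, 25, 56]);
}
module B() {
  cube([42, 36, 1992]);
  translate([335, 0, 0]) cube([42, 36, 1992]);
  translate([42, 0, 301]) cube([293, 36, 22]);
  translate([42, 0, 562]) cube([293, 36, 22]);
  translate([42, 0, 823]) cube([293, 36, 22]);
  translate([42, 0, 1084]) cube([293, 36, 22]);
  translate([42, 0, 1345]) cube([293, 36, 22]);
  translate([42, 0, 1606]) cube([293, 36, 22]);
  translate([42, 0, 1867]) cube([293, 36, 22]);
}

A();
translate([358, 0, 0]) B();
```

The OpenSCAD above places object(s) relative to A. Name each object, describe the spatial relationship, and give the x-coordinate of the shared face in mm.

The picture frame's +x face and the ladder's −x face are both at x = 358 mm.

A is a picture frame. B is a ladder. The ladder is against the picture frame's +x side, with their −y faces flush. The x-coordinate of the shared face is 358 mm.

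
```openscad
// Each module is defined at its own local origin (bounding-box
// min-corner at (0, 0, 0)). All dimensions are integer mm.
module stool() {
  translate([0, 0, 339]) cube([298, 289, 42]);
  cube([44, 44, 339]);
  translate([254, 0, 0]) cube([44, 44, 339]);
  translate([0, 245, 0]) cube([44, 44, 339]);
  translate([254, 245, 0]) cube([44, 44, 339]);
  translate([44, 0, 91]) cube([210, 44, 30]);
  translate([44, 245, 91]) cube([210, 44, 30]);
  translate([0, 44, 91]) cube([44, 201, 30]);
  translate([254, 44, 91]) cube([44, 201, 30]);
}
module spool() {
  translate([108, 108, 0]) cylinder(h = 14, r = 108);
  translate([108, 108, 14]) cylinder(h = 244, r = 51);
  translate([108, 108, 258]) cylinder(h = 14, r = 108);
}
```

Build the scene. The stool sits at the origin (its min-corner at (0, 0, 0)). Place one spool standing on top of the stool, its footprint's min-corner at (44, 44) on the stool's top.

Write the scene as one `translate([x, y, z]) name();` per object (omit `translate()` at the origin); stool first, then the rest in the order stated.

stool();
translate([44, 44, 381]) spool();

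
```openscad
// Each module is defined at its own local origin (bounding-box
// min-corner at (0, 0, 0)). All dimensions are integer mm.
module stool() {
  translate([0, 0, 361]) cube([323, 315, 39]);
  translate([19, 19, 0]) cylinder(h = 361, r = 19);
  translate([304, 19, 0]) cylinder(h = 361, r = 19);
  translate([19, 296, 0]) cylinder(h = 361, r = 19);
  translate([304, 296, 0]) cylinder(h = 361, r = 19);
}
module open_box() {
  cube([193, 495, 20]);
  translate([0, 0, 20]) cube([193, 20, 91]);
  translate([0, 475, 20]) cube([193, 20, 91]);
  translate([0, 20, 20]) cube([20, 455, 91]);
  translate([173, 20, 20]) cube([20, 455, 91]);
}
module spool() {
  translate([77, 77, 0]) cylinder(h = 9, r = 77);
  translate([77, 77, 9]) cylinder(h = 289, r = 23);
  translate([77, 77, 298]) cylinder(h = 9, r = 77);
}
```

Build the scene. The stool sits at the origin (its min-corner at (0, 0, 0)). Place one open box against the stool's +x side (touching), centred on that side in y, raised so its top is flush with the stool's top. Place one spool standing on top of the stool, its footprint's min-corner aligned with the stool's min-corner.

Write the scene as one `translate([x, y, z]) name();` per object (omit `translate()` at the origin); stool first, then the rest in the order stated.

stool();
translate([323, -90, 289]) open_box();
translate([0, 0, 400]) spool();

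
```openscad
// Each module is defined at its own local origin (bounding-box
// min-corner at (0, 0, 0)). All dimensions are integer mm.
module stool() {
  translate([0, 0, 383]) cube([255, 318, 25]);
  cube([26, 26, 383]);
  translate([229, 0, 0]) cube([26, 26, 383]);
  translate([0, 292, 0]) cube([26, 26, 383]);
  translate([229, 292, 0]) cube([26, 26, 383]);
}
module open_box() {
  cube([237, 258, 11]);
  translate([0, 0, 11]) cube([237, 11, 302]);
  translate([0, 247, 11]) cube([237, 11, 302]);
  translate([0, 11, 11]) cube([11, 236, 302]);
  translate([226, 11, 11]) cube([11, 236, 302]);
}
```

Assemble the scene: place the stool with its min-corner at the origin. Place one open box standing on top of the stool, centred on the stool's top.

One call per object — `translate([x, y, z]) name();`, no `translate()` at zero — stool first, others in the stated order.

stool();
translate([9, 30, 408]) open_box();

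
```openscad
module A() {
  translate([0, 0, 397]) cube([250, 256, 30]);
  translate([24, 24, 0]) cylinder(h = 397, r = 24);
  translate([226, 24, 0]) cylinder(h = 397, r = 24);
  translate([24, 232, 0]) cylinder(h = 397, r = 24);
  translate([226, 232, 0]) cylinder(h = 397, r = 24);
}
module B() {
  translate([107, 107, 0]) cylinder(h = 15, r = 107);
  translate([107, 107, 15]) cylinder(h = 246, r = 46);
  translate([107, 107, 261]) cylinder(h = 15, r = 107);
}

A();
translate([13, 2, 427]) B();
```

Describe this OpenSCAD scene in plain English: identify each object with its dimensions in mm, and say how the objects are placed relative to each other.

A is a simple wooden stool: a rectangular seat 250 mm (x) by 256 mm (y), 30 mm thick, top face at z = 427 mm, on four round legs, each 48 mm in diameter. The legs rest on z = 0, each leg's axis is inset half a diameter from the nearest pair of seat edges (so the leg's bounding box is flush with the corner).

B is a spool: two coaxial disc flanges of radius 107 mm and thickness 15 mm, joined by a core cylinder of radius 46 mm and height 246 mm. The lower flange rests on z = 0 and the three cylinders share a vertical axis.

The spool is on top of the stool.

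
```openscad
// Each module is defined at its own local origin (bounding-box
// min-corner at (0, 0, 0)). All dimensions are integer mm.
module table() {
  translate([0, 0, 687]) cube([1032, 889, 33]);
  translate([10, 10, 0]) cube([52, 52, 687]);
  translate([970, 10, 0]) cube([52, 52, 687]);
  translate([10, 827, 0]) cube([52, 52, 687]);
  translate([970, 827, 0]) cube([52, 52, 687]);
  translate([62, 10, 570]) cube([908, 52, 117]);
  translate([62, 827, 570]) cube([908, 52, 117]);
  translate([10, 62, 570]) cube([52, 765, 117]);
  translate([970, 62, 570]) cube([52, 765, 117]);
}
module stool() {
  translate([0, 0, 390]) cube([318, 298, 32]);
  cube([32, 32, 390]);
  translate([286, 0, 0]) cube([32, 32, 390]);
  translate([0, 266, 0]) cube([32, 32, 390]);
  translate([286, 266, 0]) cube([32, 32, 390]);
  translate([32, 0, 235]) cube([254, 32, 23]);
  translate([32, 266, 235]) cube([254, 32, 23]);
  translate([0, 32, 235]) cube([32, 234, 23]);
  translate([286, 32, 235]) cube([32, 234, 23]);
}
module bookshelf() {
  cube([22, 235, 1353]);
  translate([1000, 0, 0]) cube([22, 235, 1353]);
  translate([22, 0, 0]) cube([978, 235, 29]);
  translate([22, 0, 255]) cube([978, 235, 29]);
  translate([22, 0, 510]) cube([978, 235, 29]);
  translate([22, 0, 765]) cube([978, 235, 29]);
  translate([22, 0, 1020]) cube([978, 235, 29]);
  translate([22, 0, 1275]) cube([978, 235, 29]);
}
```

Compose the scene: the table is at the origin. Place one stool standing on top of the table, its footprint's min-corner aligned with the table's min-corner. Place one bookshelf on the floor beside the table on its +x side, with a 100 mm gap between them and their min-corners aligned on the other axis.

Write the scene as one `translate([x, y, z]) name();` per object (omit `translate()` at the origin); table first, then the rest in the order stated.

table();
translate([0, 0, 720]) stool();
translate([1132, 0, 0]) bookshelf();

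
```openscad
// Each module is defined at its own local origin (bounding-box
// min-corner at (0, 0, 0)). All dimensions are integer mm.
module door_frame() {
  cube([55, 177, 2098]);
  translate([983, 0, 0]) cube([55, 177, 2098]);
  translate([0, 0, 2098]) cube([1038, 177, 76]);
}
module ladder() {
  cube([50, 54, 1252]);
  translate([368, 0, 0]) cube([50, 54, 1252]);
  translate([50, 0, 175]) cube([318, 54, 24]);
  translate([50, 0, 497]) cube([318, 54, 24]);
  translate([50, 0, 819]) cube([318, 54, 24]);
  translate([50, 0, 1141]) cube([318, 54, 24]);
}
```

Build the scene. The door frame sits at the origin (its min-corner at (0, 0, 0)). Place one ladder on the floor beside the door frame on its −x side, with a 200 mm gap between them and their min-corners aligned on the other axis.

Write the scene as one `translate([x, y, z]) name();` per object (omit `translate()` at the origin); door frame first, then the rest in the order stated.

door_frame();
translate([-618, 0, 0]) ladder();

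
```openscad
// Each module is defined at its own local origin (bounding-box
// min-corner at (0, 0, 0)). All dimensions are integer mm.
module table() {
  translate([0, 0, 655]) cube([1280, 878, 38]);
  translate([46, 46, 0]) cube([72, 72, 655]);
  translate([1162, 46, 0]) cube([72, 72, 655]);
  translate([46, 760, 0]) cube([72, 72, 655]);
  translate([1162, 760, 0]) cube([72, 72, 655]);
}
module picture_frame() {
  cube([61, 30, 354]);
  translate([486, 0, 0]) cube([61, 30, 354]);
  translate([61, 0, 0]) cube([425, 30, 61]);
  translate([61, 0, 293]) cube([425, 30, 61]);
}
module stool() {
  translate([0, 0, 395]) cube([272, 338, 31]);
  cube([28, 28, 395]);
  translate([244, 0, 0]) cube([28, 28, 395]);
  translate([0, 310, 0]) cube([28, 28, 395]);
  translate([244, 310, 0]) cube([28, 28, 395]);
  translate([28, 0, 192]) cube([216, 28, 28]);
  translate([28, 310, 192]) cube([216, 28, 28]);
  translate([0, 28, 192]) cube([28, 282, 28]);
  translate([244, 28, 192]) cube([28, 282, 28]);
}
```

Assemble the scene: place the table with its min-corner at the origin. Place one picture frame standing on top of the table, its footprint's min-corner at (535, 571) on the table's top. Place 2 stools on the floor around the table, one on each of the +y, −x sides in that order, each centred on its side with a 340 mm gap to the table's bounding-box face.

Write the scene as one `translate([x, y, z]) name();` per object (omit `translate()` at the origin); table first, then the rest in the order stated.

table();
translate([535, 571, 693]) picture_frame();
translate([504, 1218, 0]) stool();
translate([-612, 270, 0]) stool();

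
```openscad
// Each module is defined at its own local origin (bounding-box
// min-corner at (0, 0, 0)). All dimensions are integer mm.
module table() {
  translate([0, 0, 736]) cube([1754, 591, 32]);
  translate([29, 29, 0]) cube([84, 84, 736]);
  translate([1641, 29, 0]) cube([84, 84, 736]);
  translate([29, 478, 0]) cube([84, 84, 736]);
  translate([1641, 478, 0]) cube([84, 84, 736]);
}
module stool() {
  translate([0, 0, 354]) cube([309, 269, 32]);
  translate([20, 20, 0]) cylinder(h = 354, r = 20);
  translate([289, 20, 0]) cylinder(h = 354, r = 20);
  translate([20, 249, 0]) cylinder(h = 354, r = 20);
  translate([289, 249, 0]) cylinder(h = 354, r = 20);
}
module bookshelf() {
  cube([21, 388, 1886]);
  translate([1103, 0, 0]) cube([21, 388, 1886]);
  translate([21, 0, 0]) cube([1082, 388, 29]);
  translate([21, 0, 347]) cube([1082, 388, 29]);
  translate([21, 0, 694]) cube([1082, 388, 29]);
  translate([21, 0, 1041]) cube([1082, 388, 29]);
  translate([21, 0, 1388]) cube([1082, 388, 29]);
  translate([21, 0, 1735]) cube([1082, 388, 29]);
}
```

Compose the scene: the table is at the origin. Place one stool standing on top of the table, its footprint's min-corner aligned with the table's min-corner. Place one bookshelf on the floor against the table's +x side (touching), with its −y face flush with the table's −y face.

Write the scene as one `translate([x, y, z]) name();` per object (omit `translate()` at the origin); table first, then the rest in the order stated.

table();
translate([0, 0, 768]) stool();
translate([1754, 0, 0]) bookshelf();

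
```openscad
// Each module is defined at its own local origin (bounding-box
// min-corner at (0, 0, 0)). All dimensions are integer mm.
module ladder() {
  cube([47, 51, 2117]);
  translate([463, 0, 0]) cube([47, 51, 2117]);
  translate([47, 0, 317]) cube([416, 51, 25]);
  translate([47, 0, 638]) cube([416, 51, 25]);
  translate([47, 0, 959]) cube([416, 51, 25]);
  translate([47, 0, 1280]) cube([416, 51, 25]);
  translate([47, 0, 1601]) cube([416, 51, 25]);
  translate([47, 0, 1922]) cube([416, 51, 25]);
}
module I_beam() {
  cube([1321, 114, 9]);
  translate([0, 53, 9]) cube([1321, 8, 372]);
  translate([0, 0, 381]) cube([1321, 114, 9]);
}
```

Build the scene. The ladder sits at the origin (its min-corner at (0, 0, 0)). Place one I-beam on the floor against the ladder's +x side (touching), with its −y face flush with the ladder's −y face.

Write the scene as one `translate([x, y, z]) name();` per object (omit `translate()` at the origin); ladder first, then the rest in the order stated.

ladder();
translate([510, 0, 0]) I_beam();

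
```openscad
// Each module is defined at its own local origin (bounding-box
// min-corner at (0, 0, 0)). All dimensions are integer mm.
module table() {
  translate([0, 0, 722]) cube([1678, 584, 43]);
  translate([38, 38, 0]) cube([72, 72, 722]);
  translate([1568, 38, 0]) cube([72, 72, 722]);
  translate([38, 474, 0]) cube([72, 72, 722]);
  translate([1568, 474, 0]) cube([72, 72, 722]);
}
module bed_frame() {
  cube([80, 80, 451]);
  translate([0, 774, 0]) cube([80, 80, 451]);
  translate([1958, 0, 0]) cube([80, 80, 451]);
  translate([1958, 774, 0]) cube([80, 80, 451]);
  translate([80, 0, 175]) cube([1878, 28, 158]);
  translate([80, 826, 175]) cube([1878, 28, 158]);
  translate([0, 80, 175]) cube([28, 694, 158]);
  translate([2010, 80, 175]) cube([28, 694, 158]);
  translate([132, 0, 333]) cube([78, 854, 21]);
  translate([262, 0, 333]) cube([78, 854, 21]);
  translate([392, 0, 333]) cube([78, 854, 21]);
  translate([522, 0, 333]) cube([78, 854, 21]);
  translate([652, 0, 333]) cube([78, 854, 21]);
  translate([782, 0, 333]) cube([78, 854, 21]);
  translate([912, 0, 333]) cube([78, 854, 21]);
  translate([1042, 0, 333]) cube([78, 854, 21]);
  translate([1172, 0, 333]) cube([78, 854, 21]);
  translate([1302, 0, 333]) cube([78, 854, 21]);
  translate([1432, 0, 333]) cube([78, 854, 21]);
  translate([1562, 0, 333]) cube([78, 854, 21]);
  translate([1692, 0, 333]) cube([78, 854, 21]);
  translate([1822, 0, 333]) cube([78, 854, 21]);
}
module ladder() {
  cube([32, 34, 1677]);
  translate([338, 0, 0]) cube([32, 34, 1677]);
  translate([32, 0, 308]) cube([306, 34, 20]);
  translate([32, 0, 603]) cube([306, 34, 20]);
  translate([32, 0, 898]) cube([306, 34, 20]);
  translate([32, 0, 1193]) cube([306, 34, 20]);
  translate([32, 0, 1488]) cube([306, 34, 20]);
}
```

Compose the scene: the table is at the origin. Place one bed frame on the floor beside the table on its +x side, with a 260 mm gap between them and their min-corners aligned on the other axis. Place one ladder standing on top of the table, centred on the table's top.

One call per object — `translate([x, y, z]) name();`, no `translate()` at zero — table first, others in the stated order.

table();
translate([1938, 0, 0]) bed_frame();
translate([654, 275, 765]) ladder();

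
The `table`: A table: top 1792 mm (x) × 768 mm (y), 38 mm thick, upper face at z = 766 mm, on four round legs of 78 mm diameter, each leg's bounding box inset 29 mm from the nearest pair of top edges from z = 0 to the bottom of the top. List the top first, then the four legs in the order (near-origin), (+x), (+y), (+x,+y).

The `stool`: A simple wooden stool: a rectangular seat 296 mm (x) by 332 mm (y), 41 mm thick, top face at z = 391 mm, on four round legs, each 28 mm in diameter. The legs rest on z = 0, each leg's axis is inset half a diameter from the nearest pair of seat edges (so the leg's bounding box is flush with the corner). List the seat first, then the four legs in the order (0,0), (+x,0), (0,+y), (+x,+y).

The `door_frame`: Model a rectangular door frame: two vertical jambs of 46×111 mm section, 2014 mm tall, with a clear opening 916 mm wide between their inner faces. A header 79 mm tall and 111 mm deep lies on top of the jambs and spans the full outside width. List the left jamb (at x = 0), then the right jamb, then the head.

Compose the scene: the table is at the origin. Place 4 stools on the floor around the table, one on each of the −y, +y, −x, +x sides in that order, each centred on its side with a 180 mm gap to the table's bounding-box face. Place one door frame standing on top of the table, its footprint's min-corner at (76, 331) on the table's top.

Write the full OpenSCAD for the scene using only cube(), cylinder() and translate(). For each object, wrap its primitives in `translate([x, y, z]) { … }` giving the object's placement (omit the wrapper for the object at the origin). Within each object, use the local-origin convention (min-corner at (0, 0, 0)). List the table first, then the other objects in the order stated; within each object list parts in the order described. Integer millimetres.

translate([0, 0, 728]) cube([1792, 768, 38]);
translate([68, 68, 0]) cylinder(h = 728, r = 39);
translate([1724, 68, 0]) cylinder(h = 728, r = 39);
translate([68, 700, 0]) cylinder(h = 728, r = 39);
translate([1724, 700, 0]) cylinder(h = 728, r = 39);
translate([748, -512, 0]) {
  translate([0, 0, 350]) cube([296, 332, 41]);
  translate([14, 14, 0]) cylinder(h = 350, r = 14);
  translate([282, 14, 0]) cylinder(h = 350, r = 14);
  translate([14, 318, 0]) cylinder(h = 350, r = 14);
  translate([282, 318, 0]) cylinder(h = 350, r = 14);
}
translate([748, 948, 0]) {
  translate([0, 0, 350]) cube([296, 332, 41]);
  translate([14, 14, 0]) cylinder(h = 350, r = 14);
  translate([282, 14, 0]) cylinder(h = 350, r = 14);
  translate([14, 318, 0]) cylinder(h = 350, r = 14);
  translate([282, 318, 0]) cylinder(h = 350, r = 14);
}
translate([-476, 218, 0]) {
  translate([0, 0, 350]) cube([296, 332, 41]);
  translate([14, 14, 0]) cylinder(h = 350, r = 14);
  translate([282, 14, 0]) cylinder(h = 350, r = 14);
  translate([14, 318, 0]) cylinder(h = 350, r = 14);
  translate([282, 318, 0]) cylinder(h = 350, r = 14);
}
translate([1972, 218, 0]) {
  translate([0, 0, 350]) cube([296, 332, 41]);
  translate([14, 14, 0]) cylinder(h = 350, r = 14);
  translate([282, 14, 0]) cylinder(h = 350, r = 14);
  translate([14, 318, 0]) cylinder(h = 350, r = 14);
  translate([282, 318, 0]) cylinder(h = 350, r = 14);
}
translate([76, 331, 766]) {
  cube([46, 111, 2014]);
  translate([962, 0, 0]) cube([46, 111, 2014]);
  translate([0, 0, 2014]) cube([1008, 111, 79]);
}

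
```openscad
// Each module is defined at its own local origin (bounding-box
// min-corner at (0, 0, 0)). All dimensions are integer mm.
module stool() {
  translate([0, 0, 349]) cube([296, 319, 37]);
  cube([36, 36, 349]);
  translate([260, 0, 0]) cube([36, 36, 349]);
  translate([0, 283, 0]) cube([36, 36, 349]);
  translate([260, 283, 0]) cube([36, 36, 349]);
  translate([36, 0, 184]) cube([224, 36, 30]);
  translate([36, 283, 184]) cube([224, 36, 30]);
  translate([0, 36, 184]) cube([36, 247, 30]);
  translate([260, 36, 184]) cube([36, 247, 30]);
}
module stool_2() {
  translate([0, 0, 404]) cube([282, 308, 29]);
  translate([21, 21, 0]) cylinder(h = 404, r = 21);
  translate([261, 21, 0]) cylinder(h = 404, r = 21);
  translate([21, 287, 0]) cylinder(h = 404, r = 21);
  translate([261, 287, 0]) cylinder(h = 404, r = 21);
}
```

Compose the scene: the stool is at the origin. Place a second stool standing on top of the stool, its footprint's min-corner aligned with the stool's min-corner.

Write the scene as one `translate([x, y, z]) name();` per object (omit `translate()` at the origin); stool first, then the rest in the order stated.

stool();
translate([0, 0, 386]) stool_2();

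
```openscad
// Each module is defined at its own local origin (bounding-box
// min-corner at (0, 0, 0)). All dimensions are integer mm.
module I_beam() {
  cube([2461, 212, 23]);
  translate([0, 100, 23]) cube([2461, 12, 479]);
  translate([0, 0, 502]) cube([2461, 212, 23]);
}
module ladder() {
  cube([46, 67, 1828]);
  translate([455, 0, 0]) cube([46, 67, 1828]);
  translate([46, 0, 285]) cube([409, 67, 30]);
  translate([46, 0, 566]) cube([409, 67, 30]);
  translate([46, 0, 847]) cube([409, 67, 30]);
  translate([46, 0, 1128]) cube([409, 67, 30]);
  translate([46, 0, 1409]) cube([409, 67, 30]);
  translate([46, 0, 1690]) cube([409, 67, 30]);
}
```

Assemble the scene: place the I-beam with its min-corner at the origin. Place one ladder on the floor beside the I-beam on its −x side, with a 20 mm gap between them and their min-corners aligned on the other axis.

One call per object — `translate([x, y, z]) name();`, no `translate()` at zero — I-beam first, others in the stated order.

I_beam();
translate([-521, 0, 0]) ladder();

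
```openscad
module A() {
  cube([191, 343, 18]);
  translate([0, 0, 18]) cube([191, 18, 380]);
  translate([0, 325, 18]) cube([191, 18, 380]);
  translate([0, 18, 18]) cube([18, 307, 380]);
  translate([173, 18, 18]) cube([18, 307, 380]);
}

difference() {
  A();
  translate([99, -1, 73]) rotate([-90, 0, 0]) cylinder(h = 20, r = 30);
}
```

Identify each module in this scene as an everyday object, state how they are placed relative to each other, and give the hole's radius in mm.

The subtracted cylinder has r = 30 mm.

A is an open box. The open box has a circular hole through its front wall. The hole's radius is 30 mm.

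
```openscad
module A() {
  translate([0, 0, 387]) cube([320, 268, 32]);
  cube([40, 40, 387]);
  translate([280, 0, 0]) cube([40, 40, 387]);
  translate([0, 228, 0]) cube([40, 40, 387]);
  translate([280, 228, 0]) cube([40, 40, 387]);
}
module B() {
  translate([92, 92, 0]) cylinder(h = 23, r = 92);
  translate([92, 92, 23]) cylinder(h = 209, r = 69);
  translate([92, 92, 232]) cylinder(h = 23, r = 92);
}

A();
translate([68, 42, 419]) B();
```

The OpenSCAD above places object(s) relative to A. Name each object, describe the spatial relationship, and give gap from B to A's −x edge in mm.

A is a stool. B is a spool. The spool is on top of the stool, centred. The gap from the spool to the stool's −x edge is 68 mm.

The spool's min-x is at 68; the stool's min-x is 0; gap = 68 mm.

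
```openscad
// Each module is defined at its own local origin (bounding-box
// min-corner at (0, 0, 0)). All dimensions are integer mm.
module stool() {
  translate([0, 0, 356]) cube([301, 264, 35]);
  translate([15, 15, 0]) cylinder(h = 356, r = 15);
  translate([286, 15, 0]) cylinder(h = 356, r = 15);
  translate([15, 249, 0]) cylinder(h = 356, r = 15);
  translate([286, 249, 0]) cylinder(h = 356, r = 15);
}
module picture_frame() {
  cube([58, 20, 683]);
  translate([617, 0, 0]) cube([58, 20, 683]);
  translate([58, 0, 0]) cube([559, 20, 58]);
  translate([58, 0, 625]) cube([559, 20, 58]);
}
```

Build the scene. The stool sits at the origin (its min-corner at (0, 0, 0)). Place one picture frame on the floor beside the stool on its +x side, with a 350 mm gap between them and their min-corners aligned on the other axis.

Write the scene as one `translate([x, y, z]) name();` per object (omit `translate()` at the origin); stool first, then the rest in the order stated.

stool();
translate([651, 0, 0]) picture_frame();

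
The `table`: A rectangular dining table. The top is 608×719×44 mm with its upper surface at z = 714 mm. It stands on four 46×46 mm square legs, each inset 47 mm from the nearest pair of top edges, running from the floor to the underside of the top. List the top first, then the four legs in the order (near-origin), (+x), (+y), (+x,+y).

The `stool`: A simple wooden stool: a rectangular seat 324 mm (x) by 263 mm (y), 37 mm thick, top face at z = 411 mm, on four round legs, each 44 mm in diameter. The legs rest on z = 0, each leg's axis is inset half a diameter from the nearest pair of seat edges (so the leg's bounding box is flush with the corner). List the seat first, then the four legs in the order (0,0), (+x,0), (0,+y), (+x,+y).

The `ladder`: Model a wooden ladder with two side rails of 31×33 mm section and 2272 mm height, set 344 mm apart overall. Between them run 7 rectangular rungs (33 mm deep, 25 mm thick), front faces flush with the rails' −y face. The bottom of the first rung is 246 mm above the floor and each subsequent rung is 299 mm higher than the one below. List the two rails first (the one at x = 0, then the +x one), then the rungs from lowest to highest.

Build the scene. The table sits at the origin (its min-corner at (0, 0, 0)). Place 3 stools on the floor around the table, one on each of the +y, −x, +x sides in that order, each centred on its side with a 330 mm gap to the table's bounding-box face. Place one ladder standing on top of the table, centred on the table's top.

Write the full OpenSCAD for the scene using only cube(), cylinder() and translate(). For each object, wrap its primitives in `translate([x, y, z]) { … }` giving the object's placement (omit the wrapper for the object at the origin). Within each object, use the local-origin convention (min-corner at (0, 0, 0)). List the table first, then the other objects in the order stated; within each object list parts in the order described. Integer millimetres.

translate([0, 0, 670]) cube([608, 719, 44]);
translate([47, 47, 0]) cube([46, 46, 670]);
translate([515, 47, 0]) cube([46, 46, 670]);
translate([47, 626, 0]) cube([46, 46, 670]);
translate([515, 626, 0]) cube([46, 46, 670]);
translate([142, 1049, 0]) {
  translate([0, 0, 374]) cube([324, 263, 37]);
  translate([22, 22, 0]) cylinder(h = 374, r = 22);
  translate([302, 22, 0]) cylinder(h = 374, r = 22);
  translate([22, 241, 0]) cylinder(h = 374, r = 22);
  translate([302, 241, 0]) cylinder(h = 374, r = 22);
}
translate([-654, 228, 0]) {
  translate([0, 0, 374]) cube([324, 263, 37]);
  translate([22, 22, 0]) cylinder(h = 374, r = 22);
  translate([302, 22, 0]) cylinder(h = 374, r = 22);
  translate([22, 241, 0]) cylinder(h = 374, r = 22);
  translate([302, 241, 0]) cylinder(h = 374, r = 22);
}
translate([938, 228, 0]) {
  translate([0, 0, 374]) cube([324, 263, 37]);
  translate([22, 22, 0]) cylinder(h = 374, r = 22);
  translate([302, 22, 0]) cylinder(h = 374, r = 22);
  translate([22, 241, 0]) cylinder(h = 374, r = 22);
  translate([302, 241, 0]) cylinder(h = 374, r = 22);
}
translate([132, 343, 714]) {
  cube([31, 33, 2272]);
  translate([313, 0, 0]) cube([31, 33, 2272]);
  translate([31, 0, 246]) cube([282, 33, 25]);
  translate([31, 0, 545]) cube([282, 33, 25]);
  translate([31, 0, 844]) cube([282, 33, 25]);
  translate([31, 0, 1143]) cube([282, 33, 25]);
  translate([31, 0, 1442]) cube([282, 33, 25]);
  translate([31, 0, 1741]) cube([282, 33, 25]);
  translate([31, 0, 2040]) cube([282, 33, 25]);
}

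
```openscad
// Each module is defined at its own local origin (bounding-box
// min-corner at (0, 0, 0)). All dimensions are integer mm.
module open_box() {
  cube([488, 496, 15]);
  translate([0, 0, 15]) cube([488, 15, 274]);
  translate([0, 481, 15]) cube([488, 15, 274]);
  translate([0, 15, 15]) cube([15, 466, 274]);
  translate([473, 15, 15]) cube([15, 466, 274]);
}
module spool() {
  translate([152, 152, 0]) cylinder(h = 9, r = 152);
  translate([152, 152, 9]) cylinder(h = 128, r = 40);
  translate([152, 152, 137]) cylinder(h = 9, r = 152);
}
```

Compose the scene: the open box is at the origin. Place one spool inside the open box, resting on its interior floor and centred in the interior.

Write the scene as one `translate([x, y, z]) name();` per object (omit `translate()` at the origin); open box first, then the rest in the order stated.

open_box();
translate([92, 96, 15]) spool();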